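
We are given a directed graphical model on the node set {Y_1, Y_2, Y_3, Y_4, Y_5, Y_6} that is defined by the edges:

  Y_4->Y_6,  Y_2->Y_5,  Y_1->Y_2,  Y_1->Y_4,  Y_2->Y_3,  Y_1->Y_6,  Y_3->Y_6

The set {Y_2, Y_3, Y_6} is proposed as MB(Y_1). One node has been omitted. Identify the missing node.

Y_4

A node's Markov blanket = Pa ∪ Ch ∪ (parents of Ch other than the node itself).
Pa(Y_1) = {}.
Children of Y_1: Y_2, Y_4, Y_6.
Co-parents of Y_1 (other parents of its children):
  Y_2 has no other parent.
  Y_4 has no other parent.
  parents(Y_6) \ {Y_1} = {Y_3, Y_4}.
MB(Y_1) = {Y_2, Y_3, Y_4, Y_6}.
Comparing with the claimed set, Y_4 is missing.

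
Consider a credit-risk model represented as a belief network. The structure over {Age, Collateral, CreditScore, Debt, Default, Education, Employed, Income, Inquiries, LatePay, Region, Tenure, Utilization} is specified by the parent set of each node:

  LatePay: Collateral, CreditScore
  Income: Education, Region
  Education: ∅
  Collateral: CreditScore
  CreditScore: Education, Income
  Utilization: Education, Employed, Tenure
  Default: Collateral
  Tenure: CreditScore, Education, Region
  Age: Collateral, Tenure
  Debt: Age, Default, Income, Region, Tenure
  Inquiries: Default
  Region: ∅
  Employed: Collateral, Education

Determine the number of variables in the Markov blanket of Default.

7

Recall MB(v) = parents ∪ children ∪ spouses, where spouses are the other parents of v's children.
Pa(Default) = {Collateral}.
Children of Default: Debt, Inquiries.
Co-parents of Default (other parents of its children):
  Inquiries has no other parent.
  parents(Debt) \ {Default} = {Age, Income, Region, Tenure}.
MB(Default) = {Age, Collateral, Debt, Income, Inquiries, Region, Tenure}, which has 7 nodes.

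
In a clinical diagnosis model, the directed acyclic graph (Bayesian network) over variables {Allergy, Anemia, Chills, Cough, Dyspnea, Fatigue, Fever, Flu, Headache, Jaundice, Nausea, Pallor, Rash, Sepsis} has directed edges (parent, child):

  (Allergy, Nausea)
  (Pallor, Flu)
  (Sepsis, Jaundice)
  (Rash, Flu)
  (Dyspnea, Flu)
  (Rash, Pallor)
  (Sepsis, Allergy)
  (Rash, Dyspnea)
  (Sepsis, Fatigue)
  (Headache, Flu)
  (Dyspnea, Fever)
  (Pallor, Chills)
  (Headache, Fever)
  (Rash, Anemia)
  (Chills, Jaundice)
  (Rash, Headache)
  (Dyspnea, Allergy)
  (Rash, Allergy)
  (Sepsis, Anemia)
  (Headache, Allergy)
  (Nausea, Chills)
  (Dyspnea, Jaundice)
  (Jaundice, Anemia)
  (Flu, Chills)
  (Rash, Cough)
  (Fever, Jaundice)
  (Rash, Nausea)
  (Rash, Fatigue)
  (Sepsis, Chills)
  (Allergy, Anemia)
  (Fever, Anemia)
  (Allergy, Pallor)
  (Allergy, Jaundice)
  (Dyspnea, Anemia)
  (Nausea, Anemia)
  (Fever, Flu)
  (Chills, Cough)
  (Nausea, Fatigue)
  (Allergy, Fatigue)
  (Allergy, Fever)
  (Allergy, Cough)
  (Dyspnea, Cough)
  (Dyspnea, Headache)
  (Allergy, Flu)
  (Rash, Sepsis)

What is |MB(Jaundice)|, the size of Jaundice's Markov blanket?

Pa(Jaundice) = {Allergy, Chills, Dyspnea, Fever, Sepsis}.
Jaundice's children: Anemia.
For each child, the remaining parents (spouses of Jaundice):
  Anemia: Allergy, Dyspnea, Fever, Nausea, Rash, Sepsis
MB(Jaundice) = {Allergy, Anemia, Chills, Dyspnea, Fever, Nausea, Rash, Sepsis}, which has 8 nodes.

8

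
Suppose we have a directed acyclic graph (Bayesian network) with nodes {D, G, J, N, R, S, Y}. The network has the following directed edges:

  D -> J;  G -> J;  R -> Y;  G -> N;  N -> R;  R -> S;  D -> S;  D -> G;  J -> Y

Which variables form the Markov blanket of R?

{D, J, N, S, Y}

Parents of R: N.
Children of R: S, Y.
Co-parents of R (other parents of its children):
  parents(S) \ {R} = {D}.
  Y also has parent J.
Taking the union gives {D, J, N, S, Y}.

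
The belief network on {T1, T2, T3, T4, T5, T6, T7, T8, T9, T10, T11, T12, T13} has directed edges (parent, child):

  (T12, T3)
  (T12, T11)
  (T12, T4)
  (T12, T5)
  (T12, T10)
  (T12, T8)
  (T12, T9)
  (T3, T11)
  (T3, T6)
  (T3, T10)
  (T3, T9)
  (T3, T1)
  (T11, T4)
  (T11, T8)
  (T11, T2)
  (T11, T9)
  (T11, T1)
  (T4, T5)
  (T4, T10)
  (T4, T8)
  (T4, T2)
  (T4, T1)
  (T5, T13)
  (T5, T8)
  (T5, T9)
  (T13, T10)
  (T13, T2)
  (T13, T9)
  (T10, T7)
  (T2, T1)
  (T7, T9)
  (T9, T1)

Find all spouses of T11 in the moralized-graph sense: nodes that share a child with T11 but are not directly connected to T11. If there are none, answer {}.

Children of T11: T1, T2, T4, T8, T9.
  T4 also has parent T12.
  T8's other parents are T4, T5, T12.
  T2 also has parents T4, T13.
  parents(T9) \ {T11} = {T3, T5, T7, T12, T13}.
  parents(T1) \ {T11} = {T2, T3, T4, T9}.
Excluding nodes already adjacent to T11 (T1, T2, T3, T4, T8, T9, T12), the co-parent-only contribution is {T5, T7, T13}.

{T5, T7, T13}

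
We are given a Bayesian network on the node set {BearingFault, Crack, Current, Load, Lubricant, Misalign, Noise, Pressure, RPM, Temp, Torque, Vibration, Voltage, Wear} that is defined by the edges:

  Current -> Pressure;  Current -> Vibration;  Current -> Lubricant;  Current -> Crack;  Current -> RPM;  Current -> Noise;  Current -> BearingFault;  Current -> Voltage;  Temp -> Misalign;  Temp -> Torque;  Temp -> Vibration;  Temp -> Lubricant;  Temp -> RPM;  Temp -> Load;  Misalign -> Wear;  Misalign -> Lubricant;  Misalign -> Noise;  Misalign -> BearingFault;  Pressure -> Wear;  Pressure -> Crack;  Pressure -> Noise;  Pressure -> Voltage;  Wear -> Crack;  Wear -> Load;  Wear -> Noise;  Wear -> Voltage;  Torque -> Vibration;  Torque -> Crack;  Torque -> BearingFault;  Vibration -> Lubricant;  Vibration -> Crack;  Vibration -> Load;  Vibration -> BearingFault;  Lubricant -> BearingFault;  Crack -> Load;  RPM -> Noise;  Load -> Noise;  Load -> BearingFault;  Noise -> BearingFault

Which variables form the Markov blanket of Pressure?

{Crack, Current, Load, Misalign, Noise, RPM, Torque, Vibration, Voltage, Wear}

Recall MB(v) = parents ∪ children ∪ spouses, where spouses are the other parents of v's children.
Pressure's parents: Current.
Pressure's children: Crack, Noise, Voltage, Wear.
Co-parents of Pressure (other parents of its children):
  Wear also has parent Misalign.
  Crack's other parents are Current, Torque, Vibration, Wear.
  Noise also has parents Current, Load, Misalign, RPM, Wear.
  Voltage's other parents are Current, Wear.
Taking the union gives {Crack, Current, Load, Misalign, Noise, RPM, Torque, Vibration, Voltage, Wear}.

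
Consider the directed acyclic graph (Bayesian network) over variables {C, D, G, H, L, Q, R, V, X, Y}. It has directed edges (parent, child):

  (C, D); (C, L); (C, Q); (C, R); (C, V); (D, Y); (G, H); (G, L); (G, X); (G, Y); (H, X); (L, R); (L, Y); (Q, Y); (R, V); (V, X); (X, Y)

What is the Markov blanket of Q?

{C, D, G, L, X, Y}

The Markov blanket of a node is its parents, its children, and the other parents of its children.
Children of Q: Y.
Parents of Q: C.
Co-parents of Q (other parents of its children):
  Y also has parents D, G, L, X.
So the Markov blanket of Q is {C, D, G, L, X, Y}.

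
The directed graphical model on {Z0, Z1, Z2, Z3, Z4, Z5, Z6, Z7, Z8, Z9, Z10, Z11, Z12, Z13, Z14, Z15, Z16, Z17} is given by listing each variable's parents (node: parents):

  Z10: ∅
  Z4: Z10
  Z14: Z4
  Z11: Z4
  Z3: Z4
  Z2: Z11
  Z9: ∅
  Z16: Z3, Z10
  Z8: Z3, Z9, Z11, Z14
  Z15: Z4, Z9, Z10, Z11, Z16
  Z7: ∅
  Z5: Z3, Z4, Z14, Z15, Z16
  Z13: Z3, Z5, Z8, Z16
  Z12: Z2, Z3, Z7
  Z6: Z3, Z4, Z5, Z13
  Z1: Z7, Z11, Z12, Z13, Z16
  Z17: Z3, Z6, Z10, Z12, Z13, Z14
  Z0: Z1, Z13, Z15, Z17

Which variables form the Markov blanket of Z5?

Z5 has parents Z3, Z4, Z14, Z15, Z16.
Ch(Z5) = {Z6, Z13}.
Parents of each child, excluding Z5:
  Z13's other parents are Z3, Z8, Z16.
  Z6's other parents are Z3, Z4, Z13.
MB(Z5) = {Z3, Z4, Z6, Z8, Z13, Z14, Z15, Z16}.

{Z3, Z4, Z6, Z8, Z13, Z14, Z15, Z16}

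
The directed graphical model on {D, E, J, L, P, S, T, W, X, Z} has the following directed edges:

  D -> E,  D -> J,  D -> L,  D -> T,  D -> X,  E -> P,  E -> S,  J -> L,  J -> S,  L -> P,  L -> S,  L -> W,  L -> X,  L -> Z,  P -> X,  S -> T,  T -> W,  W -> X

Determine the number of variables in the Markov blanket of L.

9

Recall MB(v) = parents ∪ children ∪ spouses, where spouses are the other parents of v's children.
L's parents: D, J.
Ch(L) = {P, S, W, X, Z}.
Parents of each child, excluding L:
  parents(P) \ {L} = {E}.
  parents(S) \ {L} = {E, J}.
  W also has parent T.
  parents(X) \ {L} = {D, P, W}.
  Z: no additional parents.
MB(L) = {D, E, J, P, S, T, W, X, Z}, which has 9 nodes.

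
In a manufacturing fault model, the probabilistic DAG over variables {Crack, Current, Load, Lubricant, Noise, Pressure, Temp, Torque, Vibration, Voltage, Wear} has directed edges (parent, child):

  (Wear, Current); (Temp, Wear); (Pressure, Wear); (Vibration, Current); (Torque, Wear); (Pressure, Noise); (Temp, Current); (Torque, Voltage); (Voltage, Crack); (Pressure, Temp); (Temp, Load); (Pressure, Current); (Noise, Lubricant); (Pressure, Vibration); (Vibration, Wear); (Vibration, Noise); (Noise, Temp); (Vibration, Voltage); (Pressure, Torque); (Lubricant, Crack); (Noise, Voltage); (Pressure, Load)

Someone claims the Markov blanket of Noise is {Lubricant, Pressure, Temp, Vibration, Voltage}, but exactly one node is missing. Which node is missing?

Ch(Noise) = {Lubricant, Temp, Voltage}.
Noise has parents Pressure, Vibration.
Co-parents of Noise (other parents of its children):
  Lubricant: —
  Voltage: Torque, Vibration
  Temp: Pressure
MB(Noise) = {Lubricant, Pressure, Temp, Torque, Vibration, Voltage}.
Comparing with the claimed set, Torque is missing.

Torque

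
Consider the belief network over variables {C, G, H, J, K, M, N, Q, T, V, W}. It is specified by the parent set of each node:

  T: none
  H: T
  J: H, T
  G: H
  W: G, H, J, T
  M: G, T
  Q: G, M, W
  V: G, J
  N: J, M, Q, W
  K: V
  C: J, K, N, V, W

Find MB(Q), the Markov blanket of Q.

{G, J, M, N, W}

Q has parents G, M, W.
Ch(Q) = {N}.
Other parents of Q's children:
  N also has parents J, M, W.
MB(Q) = {G, J, M, N, W}.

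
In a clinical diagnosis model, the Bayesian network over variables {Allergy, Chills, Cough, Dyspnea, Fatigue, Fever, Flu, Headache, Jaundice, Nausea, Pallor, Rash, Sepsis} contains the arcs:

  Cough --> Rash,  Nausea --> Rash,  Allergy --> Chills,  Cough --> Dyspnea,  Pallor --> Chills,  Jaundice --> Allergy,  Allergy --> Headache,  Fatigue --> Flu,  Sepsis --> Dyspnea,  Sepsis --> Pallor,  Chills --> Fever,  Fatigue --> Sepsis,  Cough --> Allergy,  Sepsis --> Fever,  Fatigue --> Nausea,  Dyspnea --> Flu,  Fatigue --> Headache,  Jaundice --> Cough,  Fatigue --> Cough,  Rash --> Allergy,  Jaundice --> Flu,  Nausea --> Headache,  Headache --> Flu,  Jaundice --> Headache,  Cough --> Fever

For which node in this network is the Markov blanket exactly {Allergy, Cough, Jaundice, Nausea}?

The target node must have every member of {Allergy, Cough, Jaundice, Nausea} as a parent, child, or co-parent, and no others.
Parents of Rash: Cough, Nausea; children: Allergy; co-parents: Cough, Jaundice.
These exactly cover the given set, so the node is Rash.

Rash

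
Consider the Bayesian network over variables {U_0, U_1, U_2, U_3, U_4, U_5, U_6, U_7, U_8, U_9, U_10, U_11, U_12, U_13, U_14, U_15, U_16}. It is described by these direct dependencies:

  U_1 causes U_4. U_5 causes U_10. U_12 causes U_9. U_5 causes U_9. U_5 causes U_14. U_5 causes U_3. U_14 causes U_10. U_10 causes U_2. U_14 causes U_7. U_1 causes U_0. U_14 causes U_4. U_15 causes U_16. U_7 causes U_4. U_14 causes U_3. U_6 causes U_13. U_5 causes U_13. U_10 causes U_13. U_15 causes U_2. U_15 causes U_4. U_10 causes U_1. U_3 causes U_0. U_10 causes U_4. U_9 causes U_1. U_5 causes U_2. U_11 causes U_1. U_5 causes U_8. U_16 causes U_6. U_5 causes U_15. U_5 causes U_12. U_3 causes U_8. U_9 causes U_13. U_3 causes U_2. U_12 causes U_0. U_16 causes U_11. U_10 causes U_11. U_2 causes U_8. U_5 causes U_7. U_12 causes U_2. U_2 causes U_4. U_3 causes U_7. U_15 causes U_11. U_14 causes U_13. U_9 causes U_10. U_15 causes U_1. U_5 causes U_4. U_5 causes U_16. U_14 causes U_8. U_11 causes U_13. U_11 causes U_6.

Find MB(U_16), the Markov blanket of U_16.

{U_5, U_6, U_10, U_11, U_15}

A node's Markov blanket = Pa ∪ Ch ∪ (parents of Ch other than the node itself).
U_16's children: U_6, U_11.
U_16's parents: U_5, U_15.
Other parents of U_16's children:
  U_11 also has parents U_10, U_15.
  U_6 also has parent U_11.
Taking the union gives {U_5, U_6, U_10, U_11, U_15}.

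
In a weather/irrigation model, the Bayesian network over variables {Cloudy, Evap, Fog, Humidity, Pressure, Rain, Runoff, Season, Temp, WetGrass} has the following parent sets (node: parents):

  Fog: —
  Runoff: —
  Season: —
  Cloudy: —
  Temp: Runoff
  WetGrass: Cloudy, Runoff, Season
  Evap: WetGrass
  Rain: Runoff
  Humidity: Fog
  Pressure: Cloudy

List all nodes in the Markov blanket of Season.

Pa(Season) = {}.
Children of Season: WetGrass.
Co-parents of Season (other parents of its children):
  parents(WetGrass) \ {Season} = {Cloudy, Runoff}.
MB(Season) = {Cloudy, Runoff, WetGrass}.

{Cloudy, Runoff, WetGrass}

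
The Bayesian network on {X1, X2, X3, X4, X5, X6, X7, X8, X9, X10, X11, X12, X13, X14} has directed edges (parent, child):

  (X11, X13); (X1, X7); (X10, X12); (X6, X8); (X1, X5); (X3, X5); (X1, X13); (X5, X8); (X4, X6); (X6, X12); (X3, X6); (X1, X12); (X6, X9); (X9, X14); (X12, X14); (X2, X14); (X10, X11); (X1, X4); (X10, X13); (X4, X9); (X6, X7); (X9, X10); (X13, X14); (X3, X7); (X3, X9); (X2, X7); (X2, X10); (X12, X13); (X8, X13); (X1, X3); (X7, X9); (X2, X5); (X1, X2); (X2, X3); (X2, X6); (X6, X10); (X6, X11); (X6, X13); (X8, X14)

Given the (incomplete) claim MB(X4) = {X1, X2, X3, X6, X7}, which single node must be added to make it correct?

X9

The Markov blanket of a node is its parents, its children, and the other parents of its children.
Ch(X4) = {X6, X9}.
Parents of X4: X1.
Co-parents of X4 (other parents of its children):
  X6's other parents are X2, X3.
  X9's other parents are X3, X6, X7.
MB(X4) = {X1, X2, X3, X6, X7, X9}.
Comparing with the claimed set, X9 is missing.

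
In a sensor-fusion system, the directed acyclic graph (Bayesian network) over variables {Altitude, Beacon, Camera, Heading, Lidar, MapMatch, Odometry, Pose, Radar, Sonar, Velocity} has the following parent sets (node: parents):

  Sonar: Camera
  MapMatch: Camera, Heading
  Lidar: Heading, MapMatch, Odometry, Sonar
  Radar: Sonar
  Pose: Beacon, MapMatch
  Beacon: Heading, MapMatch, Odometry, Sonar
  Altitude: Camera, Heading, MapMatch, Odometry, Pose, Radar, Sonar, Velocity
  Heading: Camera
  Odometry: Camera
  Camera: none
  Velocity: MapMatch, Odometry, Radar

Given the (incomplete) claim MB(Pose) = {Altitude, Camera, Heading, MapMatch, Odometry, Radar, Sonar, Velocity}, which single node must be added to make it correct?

Beacon

Pose's parents: Beacon, MapMatch.
Pose's children: Altitude.
Parents of each child, excluding Pose:
  Altitude also has parents Camera, Heading, MapMatch, Odometry, Radar, Sonar, Velocity.
MB(Pose) = {Altitude, Beacon, Camera, Heading, MapMatch, Odometry, Radar, Sonar, Velocity}.
Comparing with the claimed set, Beacon is missing.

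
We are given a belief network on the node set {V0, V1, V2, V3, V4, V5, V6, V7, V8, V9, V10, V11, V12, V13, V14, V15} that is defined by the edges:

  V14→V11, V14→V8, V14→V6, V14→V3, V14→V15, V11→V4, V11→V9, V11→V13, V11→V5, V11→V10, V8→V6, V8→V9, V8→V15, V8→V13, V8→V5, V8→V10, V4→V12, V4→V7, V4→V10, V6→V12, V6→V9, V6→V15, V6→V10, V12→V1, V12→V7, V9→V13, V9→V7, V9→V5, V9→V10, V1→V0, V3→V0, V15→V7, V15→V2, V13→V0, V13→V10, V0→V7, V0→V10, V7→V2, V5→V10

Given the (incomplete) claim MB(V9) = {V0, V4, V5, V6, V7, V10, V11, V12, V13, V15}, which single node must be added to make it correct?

A node's Markov blanket = Pa ∪ Ch ∪ (parents of Ch other than the node itself).
Ch(V9) = {V5, V7, V10, V13}.
V9 has parents V6, V8, V11.
For each child, the remaining parents (spouses of V9):
  V13 also has parents V8, V11.
  V7's other parents are V0, V4, V12, V15.
  V5's other parents are V8, V11.
  V10 also has parents V0, V4, V5, V6, V8, V11, V13.
MB(V9) = {V0, V4, V5, V6, V7, V8, V10, V11, V12, V13, V15}.
Comparing with the claimed set, V8 is missing.

V8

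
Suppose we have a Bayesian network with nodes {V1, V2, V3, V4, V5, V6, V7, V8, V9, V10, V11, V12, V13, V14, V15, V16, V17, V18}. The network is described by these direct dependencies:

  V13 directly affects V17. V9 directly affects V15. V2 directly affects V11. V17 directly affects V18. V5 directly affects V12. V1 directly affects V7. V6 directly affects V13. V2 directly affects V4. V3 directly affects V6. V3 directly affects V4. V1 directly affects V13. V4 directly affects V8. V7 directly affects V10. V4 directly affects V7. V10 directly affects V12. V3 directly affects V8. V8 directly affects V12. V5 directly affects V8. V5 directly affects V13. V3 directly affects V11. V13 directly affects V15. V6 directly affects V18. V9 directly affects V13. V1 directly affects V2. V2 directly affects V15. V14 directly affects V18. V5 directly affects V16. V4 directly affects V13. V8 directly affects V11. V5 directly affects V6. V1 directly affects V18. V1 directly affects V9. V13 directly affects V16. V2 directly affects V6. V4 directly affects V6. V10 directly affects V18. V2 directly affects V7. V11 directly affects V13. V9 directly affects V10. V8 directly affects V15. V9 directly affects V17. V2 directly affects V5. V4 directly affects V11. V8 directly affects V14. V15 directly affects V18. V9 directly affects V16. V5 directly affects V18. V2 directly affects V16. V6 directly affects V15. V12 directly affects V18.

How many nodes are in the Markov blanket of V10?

11

The Markov blanket of a node is its parents, its children, and the other parents of its children.
Pa(V10) = {V7, V9}.
Ch(V10) = {V12, V18}.
Other parents of V10's children:
  V12's other parents are V5, V8.
  V18 also has parents V1, V5, V6, V12, V14, V15, V17.
MB(V10) = {V1, V5, V6, V7, V8, V9, V12, V14, V15, V17, V18}, which has 11 nodes.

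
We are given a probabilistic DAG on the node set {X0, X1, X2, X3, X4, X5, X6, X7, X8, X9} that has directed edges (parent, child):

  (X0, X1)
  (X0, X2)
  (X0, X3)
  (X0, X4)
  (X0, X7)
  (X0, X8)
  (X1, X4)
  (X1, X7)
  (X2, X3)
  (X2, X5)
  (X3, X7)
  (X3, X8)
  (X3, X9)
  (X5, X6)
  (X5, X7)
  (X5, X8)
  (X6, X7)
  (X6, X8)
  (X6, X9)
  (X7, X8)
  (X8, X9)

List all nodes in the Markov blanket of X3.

By definition, MB(X3) is built from X3's parents, X3's children, and the co-parents of X3.
X3 has children X7, X8, X9.
Parents of X3: X0, X2.
Co-parents of X3 (other parents of its children):
  parents(X7) \ {X3} = {X0, X1, X5, X6}.
  X8 also has parents X0, X5, X6, X7.
  X9's other parents are X6, X8.
So the Markov blanket of X3 is {X0, X1, X2, X5, X6, X7, X8, X9}.

{X0, X1, X2, X5, X6, X7, X8, X9}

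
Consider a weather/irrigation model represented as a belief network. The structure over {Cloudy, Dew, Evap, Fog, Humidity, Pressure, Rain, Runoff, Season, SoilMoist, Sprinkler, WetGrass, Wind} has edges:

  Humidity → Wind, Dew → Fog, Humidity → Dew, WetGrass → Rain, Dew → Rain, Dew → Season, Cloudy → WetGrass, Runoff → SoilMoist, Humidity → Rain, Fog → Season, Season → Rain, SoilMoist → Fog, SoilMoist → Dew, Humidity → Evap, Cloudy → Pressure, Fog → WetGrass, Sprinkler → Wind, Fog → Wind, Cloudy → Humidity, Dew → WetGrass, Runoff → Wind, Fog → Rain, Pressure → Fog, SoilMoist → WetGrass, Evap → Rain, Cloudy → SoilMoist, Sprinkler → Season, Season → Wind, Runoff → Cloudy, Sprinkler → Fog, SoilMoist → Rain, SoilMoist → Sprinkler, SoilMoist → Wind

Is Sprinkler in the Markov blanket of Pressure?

Yes

Sprinkler is a co-parent of Pressure: both are parents of Fog.
So Sprinkler ∈ MB(Pressure).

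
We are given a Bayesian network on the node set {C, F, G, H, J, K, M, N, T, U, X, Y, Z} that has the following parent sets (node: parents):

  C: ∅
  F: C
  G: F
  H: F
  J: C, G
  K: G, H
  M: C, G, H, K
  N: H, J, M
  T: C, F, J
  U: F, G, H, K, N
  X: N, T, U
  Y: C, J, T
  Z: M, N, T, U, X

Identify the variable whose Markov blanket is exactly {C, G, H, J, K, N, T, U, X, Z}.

The target node must have every member of {C, G, H, J, K, N, T, U, X, Z} as a parent, child, or co-parent, and no others.
Parents of M: C, G, H, K; children: N, Z; co-parents: H, J, N, T, U, X.
These exactly cover the given set, so the node is M.

M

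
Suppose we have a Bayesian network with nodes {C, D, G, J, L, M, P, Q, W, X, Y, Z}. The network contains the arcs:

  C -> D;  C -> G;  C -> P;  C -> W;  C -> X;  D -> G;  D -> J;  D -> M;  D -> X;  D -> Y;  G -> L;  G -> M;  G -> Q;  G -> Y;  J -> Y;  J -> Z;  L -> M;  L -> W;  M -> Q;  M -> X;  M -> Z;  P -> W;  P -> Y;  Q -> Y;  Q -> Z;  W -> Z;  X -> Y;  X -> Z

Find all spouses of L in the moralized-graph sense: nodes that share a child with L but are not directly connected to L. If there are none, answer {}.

Children of L: M, W.
  M also has parents D, G.
  W's other parents are C, P.
Excluding nodes already adjacent to L (G, M, W), the co-parent-only contribution is {C, D, P}.

{C, D, P}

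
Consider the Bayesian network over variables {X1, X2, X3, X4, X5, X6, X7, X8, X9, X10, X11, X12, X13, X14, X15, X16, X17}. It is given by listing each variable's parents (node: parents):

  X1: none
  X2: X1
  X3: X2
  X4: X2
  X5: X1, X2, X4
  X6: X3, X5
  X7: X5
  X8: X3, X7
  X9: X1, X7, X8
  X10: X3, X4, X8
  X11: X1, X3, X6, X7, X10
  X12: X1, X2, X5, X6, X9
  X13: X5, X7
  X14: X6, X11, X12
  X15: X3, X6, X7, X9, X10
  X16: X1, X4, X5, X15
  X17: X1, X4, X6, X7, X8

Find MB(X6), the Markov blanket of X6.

{X1, X2, X3, X4, X5, X7, X8, X9, X10, X11, X12, X14, X15, X17}

A node's Markov blanket = Pa ∪ Ch ∪ (parents of Ch other than the node itself).
X6 has parents X3, X5.
Ch(X6) = {X11, X12, X14, X15, X17}.
Other parents of X6's children:
  X11: X1, X3, X7, X10
  X12: X1, X2, X5, X9
  X14: X11, X12
  X15: X3, X7, X9, X10
  X17: X1, X4, X7, X8
Union: {X3, X5} ∪ {X11, X12, X14, X15, X17} ∪ {X1, X2, X3, X4, X5, X7, X8, X9, X10, X11, X12} = {X1, X2, X3, X4, X5, X7, X8, X9, X10, X11, X12, X14, X15, X17}.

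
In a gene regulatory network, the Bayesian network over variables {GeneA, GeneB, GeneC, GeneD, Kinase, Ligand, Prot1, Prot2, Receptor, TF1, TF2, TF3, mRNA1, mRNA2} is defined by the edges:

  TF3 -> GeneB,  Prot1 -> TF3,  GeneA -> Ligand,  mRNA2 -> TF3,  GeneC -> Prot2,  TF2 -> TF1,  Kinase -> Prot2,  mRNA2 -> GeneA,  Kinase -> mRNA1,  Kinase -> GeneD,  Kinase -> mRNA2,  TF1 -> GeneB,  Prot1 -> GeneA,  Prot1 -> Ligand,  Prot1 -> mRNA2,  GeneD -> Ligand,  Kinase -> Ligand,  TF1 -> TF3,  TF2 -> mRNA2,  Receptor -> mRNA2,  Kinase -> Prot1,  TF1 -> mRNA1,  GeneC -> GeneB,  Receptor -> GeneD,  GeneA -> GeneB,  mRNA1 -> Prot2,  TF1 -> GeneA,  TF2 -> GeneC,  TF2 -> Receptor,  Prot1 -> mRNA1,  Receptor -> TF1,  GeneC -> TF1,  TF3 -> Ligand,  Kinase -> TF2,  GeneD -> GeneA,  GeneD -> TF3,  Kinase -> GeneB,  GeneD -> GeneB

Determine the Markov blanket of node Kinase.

Parents of Kinase: none.
Children of Kinase: GeneB, GeneD, Ligand, Prot1, Prot2, TF2, mRNA1, mRNA2.
For each child, the remaining parents (spouses of Kinase):
  TF2 has no other parent.
  Prot1: no additional parents.
  mRNA2 also has parents Prot1, Receptor, TF2.
  GeneD also has parent Receptor.
  parents(GeneB) \ {Kinase} = {GeneA, GeneC, GeneD, TF1, TF3}.
  Ligand also has parents GeneA, GeneD, Prot1, TF3.
  mRNA1's other parents are Prot1, TF1.
  Prot2 also has parents GeneC, mRNA1.
MB(Kinase) = {GeneA, GeneB, GeneC, GeneD, Ligand, Prot1, Prot2, Receptor, TF1, TF2, TF3, mRNA1, mRNA2}.

{GeneA, GeneB, GeneC, GeneD, Ligand, Prot1, Prot2, Receptor, TF1, TF2, TF3, mRNA1, mRNA2}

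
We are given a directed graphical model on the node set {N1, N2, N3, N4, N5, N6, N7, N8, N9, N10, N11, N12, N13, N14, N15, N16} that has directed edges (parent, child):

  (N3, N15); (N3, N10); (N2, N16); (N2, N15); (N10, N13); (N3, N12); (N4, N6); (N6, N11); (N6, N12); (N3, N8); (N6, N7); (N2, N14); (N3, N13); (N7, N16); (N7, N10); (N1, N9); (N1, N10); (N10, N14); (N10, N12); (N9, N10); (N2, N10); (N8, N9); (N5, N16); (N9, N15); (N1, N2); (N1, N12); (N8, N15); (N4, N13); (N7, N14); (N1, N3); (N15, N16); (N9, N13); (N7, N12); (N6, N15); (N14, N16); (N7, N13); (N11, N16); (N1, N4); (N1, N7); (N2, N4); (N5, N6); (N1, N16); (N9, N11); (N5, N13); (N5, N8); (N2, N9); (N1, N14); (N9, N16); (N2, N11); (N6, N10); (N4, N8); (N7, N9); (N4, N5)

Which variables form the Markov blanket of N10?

N10's children: N12, N13, N14.
N10's parents: N1, N2, N3, N6, N7, N9.
Other parents of N10's children:
  N12's other parents are N1, N3, N6, N7.
  N13's other parents are N3, N4, N5, N7, N9.
  N14's other parents are N1, N2, N7.
Taking the union gives {N1, N2, N3, N4, N5, N6, N7, N9, N12, N13, N14}.

{N1, N2, N3, N4, N5, N6, N7, N9, N12, N13, N14}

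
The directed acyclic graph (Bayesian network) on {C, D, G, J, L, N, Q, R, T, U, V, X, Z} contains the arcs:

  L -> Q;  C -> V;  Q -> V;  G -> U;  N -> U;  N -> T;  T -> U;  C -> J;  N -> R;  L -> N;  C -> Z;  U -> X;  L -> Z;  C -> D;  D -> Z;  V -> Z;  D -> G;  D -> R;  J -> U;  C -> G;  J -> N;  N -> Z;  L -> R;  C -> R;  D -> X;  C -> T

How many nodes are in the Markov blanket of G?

G's parents: C, D.
Children of G: U.
For each child, the remaining parents (spouses of G):
  U also has parents J, N, T.
MB(G) = {C, D, J, N, T, U}, which has 6 nodes.

6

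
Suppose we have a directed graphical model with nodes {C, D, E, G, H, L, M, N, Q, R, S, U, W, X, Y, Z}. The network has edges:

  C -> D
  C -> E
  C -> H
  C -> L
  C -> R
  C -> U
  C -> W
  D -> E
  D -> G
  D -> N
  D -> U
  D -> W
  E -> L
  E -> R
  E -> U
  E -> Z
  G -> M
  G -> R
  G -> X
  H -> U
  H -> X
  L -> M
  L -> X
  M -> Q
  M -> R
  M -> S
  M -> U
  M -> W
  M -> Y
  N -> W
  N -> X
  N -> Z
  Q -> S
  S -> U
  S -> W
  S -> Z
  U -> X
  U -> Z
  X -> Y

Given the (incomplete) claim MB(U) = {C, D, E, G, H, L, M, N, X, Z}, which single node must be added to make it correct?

S

Children of U: X, Z.
Parents of U: C, D, E, H, M, S.
Other parents of U's children:
  X also has parents G, H, L, N.
  parents(Z) \ {U} = {E, N, S}.
MB(U) = {C, D, E, G, H, L, M, N, S, X, Z}.
Comparing with the claimed set, S is missing.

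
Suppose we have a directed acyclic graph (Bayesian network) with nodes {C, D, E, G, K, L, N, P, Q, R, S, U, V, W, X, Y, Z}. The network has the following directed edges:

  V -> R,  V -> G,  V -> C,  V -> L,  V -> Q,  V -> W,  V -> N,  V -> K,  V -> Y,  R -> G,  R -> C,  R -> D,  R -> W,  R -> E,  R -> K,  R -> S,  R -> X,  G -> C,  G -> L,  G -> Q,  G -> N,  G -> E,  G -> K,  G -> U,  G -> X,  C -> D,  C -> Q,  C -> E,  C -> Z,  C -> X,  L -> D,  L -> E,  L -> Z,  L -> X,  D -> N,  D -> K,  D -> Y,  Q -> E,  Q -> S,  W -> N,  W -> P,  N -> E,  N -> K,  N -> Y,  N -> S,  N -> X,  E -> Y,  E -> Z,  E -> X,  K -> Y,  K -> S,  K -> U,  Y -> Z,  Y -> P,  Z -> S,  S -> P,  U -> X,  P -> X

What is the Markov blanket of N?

Parents of N: D, G, V, W.
Ch(N) = {E, K, S, X, Y}.
Co-parents of N (other parents of its children):
  E: C, G, L, Q, R
  K: D, G, R, V
  Y: D, E, K, V
  S: K, Q, R, Z
  X: C, E, G, L, P, R, U
So the Markov blanket of N is {C, D, E, G, K, L, P, Q, R, S, U, V, W, X, Y, Z}.

{C, D, E, G, K, L, P, Q, R, S, U, V, W, X, Y, Z}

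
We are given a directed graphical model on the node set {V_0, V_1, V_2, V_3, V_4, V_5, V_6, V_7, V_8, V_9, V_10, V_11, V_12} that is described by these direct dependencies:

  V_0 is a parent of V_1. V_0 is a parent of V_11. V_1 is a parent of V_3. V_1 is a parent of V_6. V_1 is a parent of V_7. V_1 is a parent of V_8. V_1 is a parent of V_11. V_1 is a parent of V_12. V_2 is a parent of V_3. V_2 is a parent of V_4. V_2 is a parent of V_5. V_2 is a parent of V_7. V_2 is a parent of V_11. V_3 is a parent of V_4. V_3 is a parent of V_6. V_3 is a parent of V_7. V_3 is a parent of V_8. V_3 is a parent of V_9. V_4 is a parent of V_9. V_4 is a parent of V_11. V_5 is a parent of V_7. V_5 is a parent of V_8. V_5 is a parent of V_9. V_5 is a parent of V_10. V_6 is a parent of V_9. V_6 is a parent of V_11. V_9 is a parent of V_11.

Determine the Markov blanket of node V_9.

{V_0, V_1, V_2, V_3, V_4, V_5, V_6, V_11}

The Markov blanket of a node is its parents, its children, and the other parents of its children.
V_9 has child V_11.
Parents of V_9: V_3, V_4, V_5, V_6.
Other parents of V_9's children:
  V_11: V_0, V_1, V_2, V_4, V_6
MB(V_9) = {V_0, V_1, V_2, V_3, V_4, V_5, V_6, V_11}.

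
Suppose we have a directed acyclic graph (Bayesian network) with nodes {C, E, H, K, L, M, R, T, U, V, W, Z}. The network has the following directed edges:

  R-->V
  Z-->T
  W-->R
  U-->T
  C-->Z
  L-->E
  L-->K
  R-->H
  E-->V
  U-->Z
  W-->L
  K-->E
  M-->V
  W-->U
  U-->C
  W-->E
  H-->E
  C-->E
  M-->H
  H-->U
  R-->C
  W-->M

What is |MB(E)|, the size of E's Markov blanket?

8

E's parents: C, H, K, L, W.
E's children: V.
For each child, the remaining parents (spouses of E):
  V: M, R
MB(E) = {C, H, K, L, M, R, V, W}, which has 8 nodes.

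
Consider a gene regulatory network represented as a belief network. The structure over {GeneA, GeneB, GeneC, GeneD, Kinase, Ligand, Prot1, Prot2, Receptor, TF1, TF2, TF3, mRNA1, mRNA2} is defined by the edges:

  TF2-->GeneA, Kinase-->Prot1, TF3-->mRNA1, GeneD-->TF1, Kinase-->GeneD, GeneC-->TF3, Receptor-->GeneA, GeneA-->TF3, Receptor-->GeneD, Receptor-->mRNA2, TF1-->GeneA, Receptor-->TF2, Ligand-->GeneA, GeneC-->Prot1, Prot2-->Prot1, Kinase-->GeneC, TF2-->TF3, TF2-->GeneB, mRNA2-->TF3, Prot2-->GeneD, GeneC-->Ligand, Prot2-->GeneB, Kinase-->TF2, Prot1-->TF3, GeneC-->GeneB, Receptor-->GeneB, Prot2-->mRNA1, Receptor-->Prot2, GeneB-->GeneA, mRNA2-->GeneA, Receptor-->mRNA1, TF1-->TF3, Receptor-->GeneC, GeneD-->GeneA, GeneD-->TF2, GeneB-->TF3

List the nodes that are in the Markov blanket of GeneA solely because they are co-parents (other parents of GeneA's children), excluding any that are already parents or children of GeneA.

Children of GeneA: TF3.
  parents(TF3) \ {GeneA} = {GeneB, GeneC, Prot1, TF1, TF2, mRNA2}.
Excluding nodes already adjacent to GeneA (GeneB, GeneD, Ligand, Receptor, TF1, TF2, TF3, mRNA2), the co-parent-only contribution is {GeneC, Prot1}.

{GeneC, Prot1}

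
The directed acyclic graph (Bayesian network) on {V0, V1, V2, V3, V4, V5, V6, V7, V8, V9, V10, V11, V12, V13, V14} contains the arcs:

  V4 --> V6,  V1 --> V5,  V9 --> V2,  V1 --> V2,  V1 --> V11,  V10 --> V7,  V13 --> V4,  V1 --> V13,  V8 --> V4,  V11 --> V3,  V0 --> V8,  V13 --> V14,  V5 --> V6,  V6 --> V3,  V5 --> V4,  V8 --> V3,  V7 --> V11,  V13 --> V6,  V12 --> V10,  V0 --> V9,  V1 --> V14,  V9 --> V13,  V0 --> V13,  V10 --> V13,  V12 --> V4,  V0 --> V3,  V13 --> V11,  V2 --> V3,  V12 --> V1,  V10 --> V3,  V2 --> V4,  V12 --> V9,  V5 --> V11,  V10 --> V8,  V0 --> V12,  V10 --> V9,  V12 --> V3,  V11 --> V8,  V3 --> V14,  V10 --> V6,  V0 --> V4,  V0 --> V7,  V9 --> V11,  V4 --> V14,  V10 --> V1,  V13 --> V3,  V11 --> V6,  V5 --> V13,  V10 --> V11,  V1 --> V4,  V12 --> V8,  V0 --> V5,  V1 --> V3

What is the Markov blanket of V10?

{V0, V1, V2, V3, V4, V5, V6, V7, V8, V9, V11, V12, V13}

A node's Markov blanket = Pa ∪ Ch ∪ (parents of Ch other than the node itself).
Parents of V10: V12.
V10 has children V1, V3, V6, V7, V8, V9, V11, V13.
For each child, the remaining parents (spouses of V10):
  parents(V9) \ {V10} = {V0, V12}.
  V1 also has parent V12.
  parents(V13) \ {V10} = {V0, V1, V5, V9}.
  V7 also has parent V0.
  V11 also has parents V1, V5, V7, V9, V13.
  V8's other parents are V0, V11, V12.
  parents(V6) \ {V10} = {V4, V5, V11, V13}.
  V3's other parents are V0, V1, V2, V6, V8, V11, V12, V13.
Taking the union gives {V0, V1, V2, V3, V4, V5, V6, V7, V8, V9, V11, V12, V13}.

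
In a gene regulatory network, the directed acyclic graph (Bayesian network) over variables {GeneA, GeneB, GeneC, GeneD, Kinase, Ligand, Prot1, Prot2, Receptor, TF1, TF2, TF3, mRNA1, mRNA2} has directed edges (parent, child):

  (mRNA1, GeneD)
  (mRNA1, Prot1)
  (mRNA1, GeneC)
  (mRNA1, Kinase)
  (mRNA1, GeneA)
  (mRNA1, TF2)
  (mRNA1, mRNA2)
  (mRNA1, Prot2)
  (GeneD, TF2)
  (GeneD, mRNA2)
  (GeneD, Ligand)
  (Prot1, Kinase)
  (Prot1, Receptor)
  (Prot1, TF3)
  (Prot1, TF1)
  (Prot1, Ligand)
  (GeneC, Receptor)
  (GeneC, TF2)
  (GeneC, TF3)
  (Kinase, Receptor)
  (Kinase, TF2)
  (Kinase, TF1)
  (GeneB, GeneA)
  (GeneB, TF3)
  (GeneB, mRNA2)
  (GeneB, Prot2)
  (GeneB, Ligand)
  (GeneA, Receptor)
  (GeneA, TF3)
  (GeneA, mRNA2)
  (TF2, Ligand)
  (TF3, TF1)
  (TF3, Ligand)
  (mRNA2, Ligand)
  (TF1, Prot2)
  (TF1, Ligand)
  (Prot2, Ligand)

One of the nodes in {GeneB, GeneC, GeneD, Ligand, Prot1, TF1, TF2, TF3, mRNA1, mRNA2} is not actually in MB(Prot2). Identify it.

GeneC

The Markov blanket of a node is its parents, its children, and the other parents of its children.
Prot2 has child Ligand.
Parents of Prot2: GeneB, TF1, mRNA1.
Other parents of Prot2's children:
  parents(Ligand) \ {Prot2} = {GeneB, GeneD, Prot1, TF1, TF2, TF3, mRNA2}.
MB(Prot2) = {GeneB, GeneD, Ligand, Prot1, TF1, TF2, TF3, mRNA1, mRNA2}.
GeneC is neither a parent, child, nor co-parent of Prot2, so it does not belong.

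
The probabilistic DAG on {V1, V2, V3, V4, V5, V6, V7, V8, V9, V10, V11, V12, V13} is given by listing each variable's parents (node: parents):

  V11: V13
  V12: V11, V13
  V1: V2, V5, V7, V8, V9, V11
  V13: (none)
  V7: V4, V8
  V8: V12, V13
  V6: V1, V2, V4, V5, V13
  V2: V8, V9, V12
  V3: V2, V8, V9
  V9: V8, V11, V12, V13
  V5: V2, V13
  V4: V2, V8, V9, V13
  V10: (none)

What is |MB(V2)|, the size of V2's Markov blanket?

Pa(V2) = {V8, V9, V12}.
Children of V2: V1, V3, V4, V5, V6.
Other parents of V2's children:
  V4: V8, V9, V13
  V5: V13
  V1: V5, V7, V8, V9, V11
  V3: V8, V9
  V6: V1, V4, V5, V13
MB(V2) = {V1, V3, V4, V5, V6, V7, V8, V9, V11, V12, V13}, which has 11 nodes.

11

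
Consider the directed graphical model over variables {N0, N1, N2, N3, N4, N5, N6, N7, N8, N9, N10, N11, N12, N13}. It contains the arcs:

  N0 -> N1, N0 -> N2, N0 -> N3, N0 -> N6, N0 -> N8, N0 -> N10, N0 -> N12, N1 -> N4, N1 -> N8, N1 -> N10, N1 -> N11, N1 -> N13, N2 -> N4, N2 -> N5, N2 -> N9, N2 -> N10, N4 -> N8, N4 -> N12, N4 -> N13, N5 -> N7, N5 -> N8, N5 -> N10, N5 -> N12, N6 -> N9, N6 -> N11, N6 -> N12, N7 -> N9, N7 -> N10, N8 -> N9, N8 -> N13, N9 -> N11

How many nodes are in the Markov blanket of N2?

Pa(N2) = {N0}.
Children of N2: N4, N5, N9, N10.
Co-parents of N2 (other parents of its children):
  parents(N4) \ {N2} = {N1}.
  N5 has no other parent.
  parents(N9) \ {N2} = {N6, N7, N8}.
  parents(N10) \ {N2} = {N0, N1, N5, N7}.
MB(N2) = {N0, N1, N4, N5, N6, N7, N8, N9, N10}, which has 9 nodes.

9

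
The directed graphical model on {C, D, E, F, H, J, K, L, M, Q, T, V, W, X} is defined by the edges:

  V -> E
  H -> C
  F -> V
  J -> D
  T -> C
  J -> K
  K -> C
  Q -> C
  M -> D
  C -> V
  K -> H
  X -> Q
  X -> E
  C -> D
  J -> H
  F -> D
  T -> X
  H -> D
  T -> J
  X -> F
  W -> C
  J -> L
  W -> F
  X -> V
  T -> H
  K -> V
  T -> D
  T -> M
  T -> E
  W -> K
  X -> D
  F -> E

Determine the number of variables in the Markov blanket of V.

By definition, MB(V) is built from V's parents, V's children, and the co-parents of V.
V has child E.
Pa(V) = {C, F, K, X}.
Other parents of V's children:
  parents(E) \ {V} = {F, T, X}.
MB(V) = {C, E, F, K, T, X}, which has 6 nodes.

6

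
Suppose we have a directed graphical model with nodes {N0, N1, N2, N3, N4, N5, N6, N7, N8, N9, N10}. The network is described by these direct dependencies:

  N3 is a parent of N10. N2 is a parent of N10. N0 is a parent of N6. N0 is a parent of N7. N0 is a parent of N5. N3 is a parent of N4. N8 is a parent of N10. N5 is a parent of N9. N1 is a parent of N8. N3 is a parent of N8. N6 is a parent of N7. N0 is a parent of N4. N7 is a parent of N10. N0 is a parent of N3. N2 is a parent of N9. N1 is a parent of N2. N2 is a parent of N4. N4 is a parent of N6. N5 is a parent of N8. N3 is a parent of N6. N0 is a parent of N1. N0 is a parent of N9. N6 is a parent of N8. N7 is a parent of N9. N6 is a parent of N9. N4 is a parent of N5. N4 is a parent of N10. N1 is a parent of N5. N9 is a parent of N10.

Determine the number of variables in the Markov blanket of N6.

9

A node's Markov blanket = Pa ∪ Ch ∪ (parents of Ch other than the node itself).
N6's children: N7, N8, N9.
N6 has parents N0, N3, N4.
Other parents of N6's children:
  parents(N7) \ {N6} = {N0}.
  parents(N8) \ {N6} = {N1, N3, N5}.
  N9's other parents are N0, N2, N5, N7.
MB(N6) = {N0, N1, N2, N3, N4, N5, N7, N8, N9}, which has 9 nodes.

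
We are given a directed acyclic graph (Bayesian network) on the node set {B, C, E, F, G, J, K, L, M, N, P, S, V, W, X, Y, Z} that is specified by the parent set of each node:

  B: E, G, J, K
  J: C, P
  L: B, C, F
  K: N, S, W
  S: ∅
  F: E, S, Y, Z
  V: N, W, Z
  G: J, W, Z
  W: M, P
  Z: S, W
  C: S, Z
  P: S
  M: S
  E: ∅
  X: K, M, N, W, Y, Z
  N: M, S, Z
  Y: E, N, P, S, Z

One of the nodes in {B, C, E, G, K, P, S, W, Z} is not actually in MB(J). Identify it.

S

Children of J: B, G.
Pa(J) = {C, P}.
Parents of each child, excluding J:
  G: W, Z
  B: E, G, K
MB(J) = {B, C, E, G, K, P, W, Z}.
S is neither a parent, child, nor co-parent of J, so it does not belong.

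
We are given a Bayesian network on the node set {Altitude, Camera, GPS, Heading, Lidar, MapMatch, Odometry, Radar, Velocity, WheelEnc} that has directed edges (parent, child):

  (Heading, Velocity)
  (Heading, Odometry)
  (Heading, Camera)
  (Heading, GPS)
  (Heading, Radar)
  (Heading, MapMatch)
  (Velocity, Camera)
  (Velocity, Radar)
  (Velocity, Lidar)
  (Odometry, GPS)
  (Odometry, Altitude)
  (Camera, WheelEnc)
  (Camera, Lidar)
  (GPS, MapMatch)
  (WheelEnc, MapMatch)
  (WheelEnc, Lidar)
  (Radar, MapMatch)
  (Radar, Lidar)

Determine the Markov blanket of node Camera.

{Heading, Lidar, Radar, Velocity, WheelEnc}

The Markov blanket of a node is its parents, its children, and the other parents of its children.
Camera's parents: Heading, Velocity.
Children of Camera: Lidar, WheelEnc.
Co-parents of Camera (other parents of its children):
  WheelEnc: no additional parents.
  Lidar's other parents are Radar, Velocity, WheelEnc.
Taking the union gives {Heading, Lidar, Radar, Velocity, WheelEnc}.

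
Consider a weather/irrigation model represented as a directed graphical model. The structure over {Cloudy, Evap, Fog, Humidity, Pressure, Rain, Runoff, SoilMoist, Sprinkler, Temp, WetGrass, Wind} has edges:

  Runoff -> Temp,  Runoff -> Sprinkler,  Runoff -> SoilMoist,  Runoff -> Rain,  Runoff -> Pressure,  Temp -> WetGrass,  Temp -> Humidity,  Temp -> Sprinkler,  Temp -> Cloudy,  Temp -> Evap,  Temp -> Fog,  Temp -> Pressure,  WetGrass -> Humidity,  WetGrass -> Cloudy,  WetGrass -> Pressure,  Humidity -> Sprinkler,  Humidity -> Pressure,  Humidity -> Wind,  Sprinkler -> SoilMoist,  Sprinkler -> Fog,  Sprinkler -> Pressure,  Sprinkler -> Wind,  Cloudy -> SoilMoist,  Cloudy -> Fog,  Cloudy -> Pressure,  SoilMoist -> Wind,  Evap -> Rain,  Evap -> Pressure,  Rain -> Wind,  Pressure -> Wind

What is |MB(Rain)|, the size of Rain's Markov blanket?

By definition, MB(Rain) is built from Rain's parents, Rain's children, and the co-parents of Rain.
Ch(Rain) = {Wind}.
Pa(Rain) = {Evap, Runoff}.
For each child, the remaining parents (spouses of Rain):
  parents(Wind) \ {Rain} = {Humidity, Pressure, SoilMoist, Sprinkler}.
MB(Rain) = {Evap, Humidity, Pressure, Runoff, SoilMoist, Sprinkler, Wind}, which has 7 nodes.

7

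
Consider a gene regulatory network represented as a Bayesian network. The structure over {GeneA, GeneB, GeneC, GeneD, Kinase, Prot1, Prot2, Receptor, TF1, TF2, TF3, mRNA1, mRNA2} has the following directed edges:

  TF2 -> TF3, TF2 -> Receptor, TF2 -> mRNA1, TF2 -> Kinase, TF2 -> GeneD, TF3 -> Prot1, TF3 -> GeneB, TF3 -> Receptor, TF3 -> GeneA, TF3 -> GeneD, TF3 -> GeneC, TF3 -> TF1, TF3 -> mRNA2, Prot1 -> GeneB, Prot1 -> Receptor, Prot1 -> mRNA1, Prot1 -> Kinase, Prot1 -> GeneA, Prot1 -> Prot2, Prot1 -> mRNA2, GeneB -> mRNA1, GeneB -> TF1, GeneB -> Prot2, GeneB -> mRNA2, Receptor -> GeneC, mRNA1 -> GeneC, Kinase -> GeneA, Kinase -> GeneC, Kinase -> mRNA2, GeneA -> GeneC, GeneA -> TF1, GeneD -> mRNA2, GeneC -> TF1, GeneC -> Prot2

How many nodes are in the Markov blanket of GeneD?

A node's Markov blanket = Pa ∪ Ch ∪ (parents of Ch other than the node itself).
Parents of GeneD: TF2, TF3.
Ch(GeneD) = {mRNA2}.
Parents of each child, excluding GeneD:
  parents(mRNA2) \ {GeneD} = {GeneB, Kinase, Prot1, TF3}.
MB(GeneD) = {GeneB, Kinase, Prot1, TF2, TF3, mRNA2}, which has 6 nodes.

6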